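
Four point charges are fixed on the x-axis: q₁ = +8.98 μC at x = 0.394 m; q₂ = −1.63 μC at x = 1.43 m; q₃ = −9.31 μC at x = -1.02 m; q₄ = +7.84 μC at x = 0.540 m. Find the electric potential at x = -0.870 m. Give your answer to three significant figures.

Electric potential is a scalar, so the contributions from each charge add algebraically: V = Σ kqᵢ/rᵢ.
Distances from the field point to each charge: r₁ = 1.26 m, r₂ = 2.30 m, r₃ = 0.150 m, r₄ = 1.41 m.
V = k[(8.98×10⁻⁶)/(1.26) + (-1.63×10⁻⁶)/(2.30) + (-9.31×10⁻⁶)/(0.150) + (7.84×10⁻⁶)/(1.41)] = -4.50×10⁵ V.

-4.50×10⁵ V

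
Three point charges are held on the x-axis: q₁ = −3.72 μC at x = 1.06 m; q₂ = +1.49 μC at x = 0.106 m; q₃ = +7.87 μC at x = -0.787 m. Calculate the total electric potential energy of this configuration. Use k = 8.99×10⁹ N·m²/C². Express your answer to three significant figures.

-0.0767 J

The work to assemble the configuration equals its total potential energy, U = Σ kqᵢqⱼ/rᵢⱼ over all pairs.
Pair separations: r₁₂ = 0.954 m, r₁₃ = 1.85 m, r₂₃ = 0.893 m.
U = (-0.0522) + (-0.142) + (0.118) = -0.0767 J.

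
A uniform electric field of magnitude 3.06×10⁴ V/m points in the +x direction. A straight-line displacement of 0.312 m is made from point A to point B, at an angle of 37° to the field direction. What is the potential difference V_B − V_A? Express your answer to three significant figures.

-7620 V

Only the component of displacement along E changes the potential: ΔV = −E·d·cosθ.
ΔV = −(3.06×10⁴ V/m)(0.312 m)cos37° = -7620 V.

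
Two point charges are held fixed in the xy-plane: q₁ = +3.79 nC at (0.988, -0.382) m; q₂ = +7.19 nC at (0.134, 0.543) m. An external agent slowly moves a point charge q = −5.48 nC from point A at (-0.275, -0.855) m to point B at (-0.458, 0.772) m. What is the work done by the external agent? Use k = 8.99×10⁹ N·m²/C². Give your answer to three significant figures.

For quasistatic motion the external work equals the change in potential energy: W_ext = qΔV = q(V_B − V_A).
At A: distances to the source charges are 1.35 m, 1.46 m; V_A = Σ kqᵢ/rᵢ = 69.6 V.
At B: distances to the source charges are 1.85 m, 0.635 m; V_B = Σ kqᵢ/rᵢ = 120 V.
ΔV = V_B − V_A = 50.6 V.
W_ext = qΔV = (-5.48×10⁻⁹ C)(50.6 V) = -2.77×10⁻⁷ J.

-2.77×10⁻⁷ J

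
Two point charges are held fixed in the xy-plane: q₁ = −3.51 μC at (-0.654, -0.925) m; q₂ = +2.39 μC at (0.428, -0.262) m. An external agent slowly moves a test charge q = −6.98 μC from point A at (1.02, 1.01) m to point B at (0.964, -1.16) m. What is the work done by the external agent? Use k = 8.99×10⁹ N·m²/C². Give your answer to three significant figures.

0.0121 J

For quasistatic motion the external work equals the change in potential energy: W_ext = qΔV = q(V_B − V_A).
At A: distances to the source charges are 2.56 m, 1.40 m; V_A = Σ kqᵢ/rᵢ = 2980 V.
At B: distances to the source charges are 1.63 m, 1.05 m; V_B = Σ kqᵢ/rᵢ = 1250 V.
ΔV = V_B − V_A = -1740 V.
W_ext = qΔV = (-6.98×10⁻⁶ C)(-1740 V) = 0.0121 J.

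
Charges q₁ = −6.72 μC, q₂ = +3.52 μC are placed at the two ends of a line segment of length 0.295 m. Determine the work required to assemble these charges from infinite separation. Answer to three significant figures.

The assembly work is the sum of pairwise potential energies, U = Σ_{i<j} kqᵢqⱼ/rᵢⱼ.
The separation is r = 0.295 m.
U = (-0.721) = -0.721 J.

-0.721 J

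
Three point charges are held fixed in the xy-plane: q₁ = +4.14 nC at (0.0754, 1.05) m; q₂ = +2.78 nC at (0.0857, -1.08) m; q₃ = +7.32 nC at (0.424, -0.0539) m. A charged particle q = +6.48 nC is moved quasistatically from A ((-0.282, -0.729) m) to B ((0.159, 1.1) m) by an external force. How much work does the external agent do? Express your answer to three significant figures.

For quasistatic motion the external work equals the change in potential energy: W_ext = qΔV = q(V_B − V_A).
At A: distances to the source charges are 1.81 m, 0.508 m, 0.977 m; V_A = Σ kqᵢ/rᵢ = 137 V.
At B: distances to the source charges are 0.0974 m, 2.18 m, 1.18 m; V_B = Σ kqᵢ/rᵢ = 449 V.
ΔV = V_B − V_A = 312 V.
W_ext = qΔV = (6.48×10⁻⁹ C)(312 V) = 2.02×10⁻⁶ J.

2.02×10⁻⁶ J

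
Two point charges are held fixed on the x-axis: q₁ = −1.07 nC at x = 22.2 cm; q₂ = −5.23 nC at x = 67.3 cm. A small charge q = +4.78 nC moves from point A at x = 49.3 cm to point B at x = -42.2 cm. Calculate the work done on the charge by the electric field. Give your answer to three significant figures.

The work done by the electric force is W_field = −ΔU = −q(V_B − V_A) = q(V_A − V_B).
At A: distances to the source charges are 0.271 m, 0.180 m; V_A = Σ kqᵢ/rᵢ = -297 V.
At B: distances to the source charges are 0.644 m, 1.09 m; V_B = Σ kqᵢ/rᵢ = -57.9 V.
ΔV = V_B − V_A = 239 V.
W_field = −qΔV = −(4.78×10⁻⁹ C)(239 V) = -1.14×10⁻⁶ J.

-1.14×10⁻⁶ J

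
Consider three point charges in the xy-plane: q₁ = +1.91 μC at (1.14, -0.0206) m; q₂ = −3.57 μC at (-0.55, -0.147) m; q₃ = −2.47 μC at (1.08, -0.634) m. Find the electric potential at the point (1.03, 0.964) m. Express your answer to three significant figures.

Electric potential is a scalar, so the contributions from each charge add algebraically: V = Σ kqᵢ/rᵢ.
Distances from the field point to each charge: r₁ = 0.991 m, r₂ = 1.93 m, r₃ = 1.60 m.
V = k[(1.91×10⁻⁶)/(0.991) + (-3.57×10⁻⁶)/(1.93) + (-2.47×10⁻⁶)/(1.60)] = -1.32×10⁴ V.

-1.32×10⁴ V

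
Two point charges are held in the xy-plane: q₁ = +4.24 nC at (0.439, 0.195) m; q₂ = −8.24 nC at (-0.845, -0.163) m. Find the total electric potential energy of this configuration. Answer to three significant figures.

-2.36×10⁻⁷ J

The assembly work is the sum of pairwise potential energies, U = Σ_{i<j} kqᵢqⱼ/rᵢⱼ.
Pair separations: r₁₂ = 1.33 m.
U = (-2.36×10⁻⁷) = -2.36×10⁻⁷ J.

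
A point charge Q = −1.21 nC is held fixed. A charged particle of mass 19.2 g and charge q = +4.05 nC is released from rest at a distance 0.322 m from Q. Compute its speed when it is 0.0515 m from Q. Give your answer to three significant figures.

Only the electrostatic force acts, so mechanical energy is conserved: ½mv² = U₁ − U₂ = kQq(1/r₁ − 1/r₂).
U₁ − U₂ = (8.99×10⁹ N·m²/C²)(-1.21×10⁻⁹ C)(4.05×10⁻⁹ C)(1/0.322 − 1/0.0515) = 7.19×10⁻⁷ J.
v = √(2·7.19×10⁻⁷/0.0192) = 8.65×10⁻³ m/s.

8.65×10⁻³ m/s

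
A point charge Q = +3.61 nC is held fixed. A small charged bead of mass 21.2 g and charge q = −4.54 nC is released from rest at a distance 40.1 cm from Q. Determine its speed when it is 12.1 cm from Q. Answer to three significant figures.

Only the electrostatic force acts, so mechanical energy is conserved: ½mv² = U₁ − U₂ = kQq(1/r₁ − 1/r₂).
U₁ − U₂ = (8.99×10⁹ N·m²/C²)(3.61×10⁻⁹ C)(-4.54×10⁻⁹ C)(1/0.401 − 1/0.121) = 8.50×10⁻⁷ J.
v = √(2·8.50×10⁻⁷/0.0212) = 8.96×10⁻³ m/s.

8.96×10⁻³ m/s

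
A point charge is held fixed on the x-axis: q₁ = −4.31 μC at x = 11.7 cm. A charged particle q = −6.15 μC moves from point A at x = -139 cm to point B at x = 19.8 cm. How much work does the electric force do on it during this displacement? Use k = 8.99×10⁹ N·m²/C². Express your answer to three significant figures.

The work done by the electric force is W_field = −ΔU = −q(V_B − V_A) = q(V_A − V_B).
At A: distance to the source charge is 1.51 m; V_A = kq₁/r = -2.57×10⁴ V.
At B: distance to the source charge is 0.0810 m; V_B = kq₁/r = -4.78×10⁵ V.
ΔV = V_B − V_A = -4.53×10⁵ V.
W_field = −qΔV = −(-6.15×10⁻⁶ C)(-4.53×10⁵ V) = -2.78 J.

-2.78 J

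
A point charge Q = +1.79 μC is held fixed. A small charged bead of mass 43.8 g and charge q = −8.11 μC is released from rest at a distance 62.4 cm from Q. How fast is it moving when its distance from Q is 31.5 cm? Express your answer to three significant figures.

3.06 m/s

Only the electrostatic force acts, so mechanical energy is conserved: ½mv² = U₁ − U₂ = kQq(1/r₁ − 1/r₂).
U₁ − U₂ = (8.99×10⁹ N·m²/C²)(1.79×10⁻⁶ C)(-8.11×10⁻⁶ C)(1/0.624 − 1/0.315) = 0.205 J.
v = √(2·0.205/0.0438) = 3.06 m/s.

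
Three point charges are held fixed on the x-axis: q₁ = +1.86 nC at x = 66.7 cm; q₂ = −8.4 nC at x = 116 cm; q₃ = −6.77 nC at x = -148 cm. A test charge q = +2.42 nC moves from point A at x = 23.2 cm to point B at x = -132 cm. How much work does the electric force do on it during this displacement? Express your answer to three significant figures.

7.84×10⁻⁷ J

The work done by the electric force is W_field = −ΔU = −q(V_B − V_A) = q(V_A − V_B).
At A: distances to the source charges are 0.435 m, 0.928 m, 1.71 m; V_A = Σ kqᵢ/rᵢ = -78.5 V.
At B: distances to the source charges are 1.99 m, 2.48 m, 0.160 m; V_B = Σ kqᵢ/rᵢ = -402 V.
ΔV = V_B − V_A = -324 V.
W_field = −qΔV = −(2.42×10⁻⁹ C)(-324 V) = 7.84×10⁻⁷ J.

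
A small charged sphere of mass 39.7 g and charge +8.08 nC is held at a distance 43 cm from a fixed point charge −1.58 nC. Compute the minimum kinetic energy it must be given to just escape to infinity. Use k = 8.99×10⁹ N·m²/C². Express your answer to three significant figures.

To just escape, total mechanical energy must reach zero at infinity: ½mv²_min + U = 0, so ½mv²_min = −U = |kQq|/r.
|U| = |kQq|/r = (8.99×10⁹ N·m²/C²)(1.58×10⁻⁹)(8.08×10⁻⁹)/(0.430) = 2.67×10⁻⁷ J.

2.67×10⁻⁷ J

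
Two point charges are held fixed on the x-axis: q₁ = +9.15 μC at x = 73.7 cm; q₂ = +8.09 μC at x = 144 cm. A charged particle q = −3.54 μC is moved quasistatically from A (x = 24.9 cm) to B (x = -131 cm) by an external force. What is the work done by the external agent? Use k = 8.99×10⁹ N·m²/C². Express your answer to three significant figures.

0.577 J

For quasistatic motion the external work equals the change in potential energy: W_ext = qΔV = q(V_B − V_A).
At A: distances to the source charges are 0.488 m, 1.19 m; V_A = Σ kqᵢ/rᵢ = 2.30×10⁵ V.
At B: distances to the source charges are 2.05 m, 2.75 m; V_B = Σ kqᵢ/rᵢ = 6.66×10⁴ V.
ΔV = V_B − V_A = -1.63×10⁵ V.
W_ext = qΔV = (-3.54×10⁻⁶ C)(-1.63×10⁵ V) = 0.577 J.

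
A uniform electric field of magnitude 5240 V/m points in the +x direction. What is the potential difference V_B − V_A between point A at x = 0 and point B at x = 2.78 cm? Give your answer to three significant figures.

In a uniform field, potential decreases in the direction of E: V_B − V_A = −E·Δx.
V_B − V_A = −(5240 V/m)(0.0278 m) = -146 V.

-146 V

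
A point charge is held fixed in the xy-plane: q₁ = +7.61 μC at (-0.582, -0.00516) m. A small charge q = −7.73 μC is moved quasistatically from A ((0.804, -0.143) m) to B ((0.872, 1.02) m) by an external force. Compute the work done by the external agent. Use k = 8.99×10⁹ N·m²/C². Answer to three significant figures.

0.0824 J

For quasistatic motion the external work equals the change in potential energy: W_ext = qΔV = q(V_B − V_A).
At A: distance to the source charge is 1.39 m; V_A = kq₁/r = 4.91×10⁴ V.
At B: distance to the source charge is 1.78 m; V_B = kq₁/r = 3.85×10⁴ V.
ΔV = V_B − V_A = -1.07×10⁴ V.
W_ext = qΔV = (-7.73×10⁻⁶ C)(-1.07×10⁴ V) = 0.0824 J.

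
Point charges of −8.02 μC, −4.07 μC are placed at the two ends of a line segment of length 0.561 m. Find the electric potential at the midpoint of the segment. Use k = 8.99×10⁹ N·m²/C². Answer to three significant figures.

-3.87×10⁵ V

Electric potential is a scalar, so the contributions from each charge add algebraically: V = Σ kqᵢ/rᵢ.
Each charge is 0.281 m from the midpoint.
V = k[(-8.02×10⁻⁶)/(0.281) + (-4.07×10⁻⁶)/(0.281)] = -3.87×10⁵ V.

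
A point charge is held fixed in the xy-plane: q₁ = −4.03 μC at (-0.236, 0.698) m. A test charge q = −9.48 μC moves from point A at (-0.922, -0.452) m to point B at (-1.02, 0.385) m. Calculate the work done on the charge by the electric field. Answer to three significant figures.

-0.150 J

The work done by the electric force is W_field = −ΔU = −q(V_B − V_A) = q(V_A − V_B).
At A: distance to the source charge is 1.34 m; V_A = kq₁/r = -2.71×10⁴ V.
At B: distance to the source charge is 0.844 m; V_B = kq₁/r = -4.29×10⁴ V.
ΔV = V_B − V_A = -1.59×10⁴ V.
W_field = −qΔV = −(-9.48×10⁻⁶ C)(-1.59×10⁴ V) = -0.150 J.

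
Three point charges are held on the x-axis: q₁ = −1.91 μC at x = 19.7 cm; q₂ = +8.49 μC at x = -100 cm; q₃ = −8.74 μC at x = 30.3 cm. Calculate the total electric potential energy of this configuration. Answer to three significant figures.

The work to assemble the configuration equals its total potential energy, U = Σ kqᵢqⱼ/rᵢⱼ over all pairs.
Pair separations: r₁₂ = 1.20 m, r₁₃ = 0.106 m, r₂₃ = 1.30 m.
U = (-0.122) + (1.42) + (-0.512) = 0.782 J.

0.782 J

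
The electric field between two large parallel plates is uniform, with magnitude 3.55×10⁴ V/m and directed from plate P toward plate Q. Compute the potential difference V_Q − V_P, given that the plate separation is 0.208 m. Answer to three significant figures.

In a uniform field, potential decreases in the direction of E: ΔV = −E·d for a displacement d parallel to E.
Going from P to Q is a displacement of 0.208 m along the field, so V_Q − V_P = −Ed = -7380 V.

-7380 V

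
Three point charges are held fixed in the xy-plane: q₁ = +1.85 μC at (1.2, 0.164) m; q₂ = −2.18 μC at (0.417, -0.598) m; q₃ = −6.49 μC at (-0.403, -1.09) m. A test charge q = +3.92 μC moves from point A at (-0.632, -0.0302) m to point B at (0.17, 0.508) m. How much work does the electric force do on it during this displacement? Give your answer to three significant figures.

The work done by the electric force is W_field = −ΔU = −q(V_B − V_A) = q(V_A − V_B).
At A: distances to the source charges are 1.84 m, 1.19 m, 1.08 m; V_A = Σ kqᵢ/rᵢ = -6.12×10⁴ V.
At B: distances to the source charges are 1.09 m, 1.13 m, 1.70 m; V_B = Σ kqᵢ/rᵢ = -3.63×10⁴ V.
ΔV = V_B − V_A = 2.49×10⁴ V.
W_field = −qΔV = −(3.92×10⁻⁶ C)(2.49×10⁴ V) = -0.0975 J.

-0.0975 J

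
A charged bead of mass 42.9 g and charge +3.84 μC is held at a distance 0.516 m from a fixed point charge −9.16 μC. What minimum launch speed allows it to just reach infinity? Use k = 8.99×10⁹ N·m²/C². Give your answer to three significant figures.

5.35 m/s

To just escape, total mechanical energy must reach zero at infinity: ½mv²_min + U = 0, so ½mv²_min = −U = |kQq|/r.
|U| = |kQq|/r = (8.99×10⁹ N·m²/C²)(9.16×10⁻⁶)(3.84×10⁻⁶)/(0.516) = 0.613 J.
v_min = √(2|U|/m) = √(2·0.613/0.0429) = 5.35 m/s.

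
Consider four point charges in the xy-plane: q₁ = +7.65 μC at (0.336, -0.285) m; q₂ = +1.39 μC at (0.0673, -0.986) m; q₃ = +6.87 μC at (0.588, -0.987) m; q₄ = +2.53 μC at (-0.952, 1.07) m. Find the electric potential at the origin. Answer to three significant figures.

Electric potential is a scalar, so the contributions from each charge add algebraically: V = Σ kqᵢ/rᵢ.
Distances from the field point to each charge: r₁ = 0.441 m, r₂ = 0.988 m, r₃ = 1.15 m, r₄ = 1.43 m.
V = k[(7.65×10⁻⁶)/(0.441) + (1.39×10⁻⁶)/(0.988) + (6.87×10⁻⁶)/(1.15) + (2.53×10⁻⁶)/(1.43)] = 2.38×10⁵ V.

2.38×10⁵ V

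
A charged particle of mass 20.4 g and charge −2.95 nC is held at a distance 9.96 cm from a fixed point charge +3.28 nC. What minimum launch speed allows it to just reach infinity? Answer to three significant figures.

9.25×10⁻³ m/s

To just escape, total mechanical energy must reach zero at infinity: ½mv²_min + U = 0, so ½mv²_min = −U = |kQq|/r.
|U| = |kQq|/r = (8.99×10⁹ N·m²/C²)(3.28×10⁻⁹)(2.95×10⁻⁹)/(0.0996) = 8.73×10⁻⁷ J.
v_min = √(2|U|/m) = √(2·8.73×10⁻⁷/0.0204) = 9.25×10⁻³ m/s.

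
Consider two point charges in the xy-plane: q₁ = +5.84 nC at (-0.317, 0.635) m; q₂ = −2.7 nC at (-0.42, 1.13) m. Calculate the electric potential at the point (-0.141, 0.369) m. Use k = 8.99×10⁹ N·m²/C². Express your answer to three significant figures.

The total potential is the scalar sum of each charge's contribution, V = Σ kqᵢ/rᵢ.
Distances from the field point to each charge: r₁ = 0.319 m, r₂ = 0.811 m.
V = k[(5.84×10⁻⁹)/(0.319) + (-2.70×10⁻⁹)/(0.811)] = 135 V.

135 V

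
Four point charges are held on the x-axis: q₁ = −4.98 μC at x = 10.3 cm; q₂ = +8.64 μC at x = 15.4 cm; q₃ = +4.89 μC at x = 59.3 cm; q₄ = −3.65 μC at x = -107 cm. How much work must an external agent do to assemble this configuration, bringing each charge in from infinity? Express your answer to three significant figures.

-7.35 J

The work to assemble the configuration equals its total potential energy, U = Σ kqᵢqⱼ/rᵢⱼ over all pairs.
Pair separations: r₁₂ = 0.0510 m, r₁₃ = 0.490 m, r₁₄ = 1.17 m, r₂₃ = 0.439 m, r₂₄ = 1.22 m, r₃₄ = 1.66 m.
Summing all 6 pair terms gives U = -7.35 J.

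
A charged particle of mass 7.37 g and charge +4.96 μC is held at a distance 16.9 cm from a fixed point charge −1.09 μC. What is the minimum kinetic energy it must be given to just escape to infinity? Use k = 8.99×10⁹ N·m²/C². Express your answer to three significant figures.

0.288 J

To just escape, total mechanical energy must reach zero at infinity: ½mv²_min + U = 0, so ½mv²_min = −U = |kQq|/r.
|U| = |kQq|/r = (8.99×10⁹ N·m²/C²)(1.09×10⁻⁶)(4.96×10⁻⁶)/(0.169) = 0.288 J.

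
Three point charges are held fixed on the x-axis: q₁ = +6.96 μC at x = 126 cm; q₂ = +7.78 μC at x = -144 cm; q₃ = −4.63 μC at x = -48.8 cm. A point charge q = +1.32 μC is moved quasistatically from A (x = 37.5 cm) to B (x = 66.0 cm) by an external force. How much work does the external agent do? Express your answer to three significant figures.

For quasistatic motion the external work equals the change in potential energy: W_ext = qΔV = q(V_B − V_A).
At A: distances to the source charges are 0.885 m, 1.81 m, 0.863 m; V_A = Σ kqᵢ/rᵢ = 6.10×10⁴ V.
At B: distances to the source charges are 0.600 m, 2.10 m, 1.15 m; V_B = Σ kqᵢ/rᵢ = 1.01×10⁵ V.
ΔV = V_B − V_A = 4.03×10⁴ V.
W_ext = qΔV = (1.32×10⁻⁶ C)(4.03×10⁴ V) = 0.0532 J.

0.0532 J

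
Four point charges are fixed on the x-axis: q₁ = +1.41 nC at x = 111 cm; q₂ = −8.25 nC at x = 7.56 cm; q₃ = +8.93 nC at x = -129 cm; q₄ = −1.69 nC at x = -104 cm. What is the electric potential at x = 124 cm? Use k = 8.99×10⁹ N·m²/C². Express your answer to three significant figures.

58.9 V

The total potential is the scalar sum of each charge's contribution, V = Σ kqᵢ/rᵢ.
Distances from the field point to each charge: r₁ = 0.130 m, r₂ = 1.16 m, r₃ = 2.53 m, r₄ = 2.28 m.
V = k[(1.41×10⁻⁹)/(0.130) + (-8.25×10⁻⁹)/(1.16) + (8.93×10⁻⁹)/(2.53) + (-1.69×10⁻⁹)/(2.28)] = 58.9 V.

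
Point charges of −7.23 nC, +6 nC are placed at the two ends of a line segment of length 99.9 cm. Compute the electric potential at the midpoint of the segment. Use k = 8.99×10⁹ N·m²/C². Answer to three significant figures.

The total potential is the scalar sum of each charge's contribution, V = Σ kqᵢ/rᵢ.
Each charge is 0.500 m from the midpoint.
V = k[(-7.23×10⁻⁹)/(0.500) + (6.00×10⁻⁹)/(0.500)] = -22.1 V.

-22.1 V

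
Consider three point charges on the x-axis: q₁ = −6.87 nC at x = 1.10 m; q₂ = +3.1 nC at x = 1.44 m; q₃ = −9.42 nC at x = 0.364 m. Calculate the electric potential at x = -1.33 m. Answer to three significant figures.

-65.3 V

The total potential is the scalar sum of each charge's contribution, V = Σ kqᵢ/rᵢ.
Distances from the field point to each charge: r₁ = 2.43 m, r₂ = 2.77 m, r₃ = 1.69 m.
V = k[(-6.87×10⁻⁹)/(2.43) + (3.10×10⁻⁹)/(2.77) + (-9.42×10⁻⁹)/(1.69)] = -65.3 V.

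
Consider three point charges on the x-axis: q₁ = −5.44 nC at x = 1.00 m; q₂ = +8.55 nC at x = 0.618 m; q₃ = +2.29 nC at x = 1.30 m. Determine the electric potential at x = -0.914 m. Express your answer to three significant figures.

33.9 V

Electric potential is a scalar, so the contributions from each charge add algebraically: V = Σ kqᵢ/rᵢ.
Distances from the field point to each charge: r₁ = 1.91 m, r₂ = 1.53 m, r₃ = 2.21 m.
V = k[(-5.44×10⁻⁹)/(1.91) + (8.55×10⁻⁹)/(1.53) + (2.29×10⁻⁹)/(2.21)] = 33.9 V.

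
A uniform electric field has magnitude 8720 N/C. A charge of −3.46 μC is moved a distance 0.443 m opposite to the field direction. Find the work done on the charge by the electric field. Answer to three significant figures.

0.0134 J

The potential change for a displacement 0.443 m opposite to the field direction is ΔV = +Ed = 3860 V.
W_field = −qΔV = 0.0134 J.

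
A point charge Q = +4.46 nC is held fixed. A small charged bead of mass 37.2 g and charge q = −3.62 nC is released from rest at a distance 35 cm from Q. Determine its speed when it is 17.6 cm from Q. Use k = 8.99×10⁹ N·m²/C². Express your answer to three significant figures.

4.69×10⁻³ m/s

Only the electrostatic force acts, so mechanical energy is conserved: ½mv² = U₁ − U₂ = kQq(1/r₁ − 1/r₂).
U₁ − U₂ = (8.99×10⁹ N·m²/C²)(4.46×10⁻⁹ C)(-3.62×10⁻⁹ C)(1/0.350 − 1/0.176) = 4.10×10⁻⁷ J.
v = √(2·4.10×10⁻⁷/0.0372) = 4.69×10⁻³ m/s.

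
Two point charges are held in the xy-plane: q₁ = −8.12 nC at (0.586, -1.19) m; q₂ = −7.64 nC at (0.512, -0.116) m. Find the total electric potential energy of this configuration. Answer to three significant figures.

5.18×10⁻⁷ J

The assembly work is the sum of pairwise potential energies, U = Σ_{i<j} kqᵢqⱼ/rᵢⱼ.
Pair separations: r₁₂ = 1.08 m.
U = (5.18×10⁻⁷) = 5.18×10⁻⁷ J.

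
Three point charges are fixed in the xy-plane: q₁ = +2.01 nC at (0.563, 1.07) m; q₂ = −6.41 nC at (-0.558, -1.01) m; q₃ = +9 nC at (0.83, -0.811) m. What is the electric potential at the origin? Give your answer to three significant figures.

34.7 V

Electric potential is a scalar, so the contributions from each charge add algebraically: V = Σ kqᵢ/rᵢ.
Distances from the field point to each charge: r₁ = 1.21 m, r₂ = 1.15 m, r₃ = 1.16 m.
V = k[(2.01×10⁻⁹)/(1.21) + (-6.41×10⁻⁹)/(1.15) + (9.00×10⁻⁹)/(1.16)] = 34.7 V.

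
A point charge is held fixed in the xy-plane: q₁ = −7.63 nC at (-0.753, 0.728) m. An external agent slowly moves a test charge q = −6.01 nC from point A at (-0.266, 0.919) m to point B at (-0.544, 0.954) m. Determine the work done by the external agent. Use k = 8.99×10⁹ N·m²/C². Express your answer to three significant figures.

5.51×10⁻⁷ J

For quasistatic motion the external work equals the change in potential energy: W_ext = qΔV = q(V_B − V_A).
At A: distance to the source charge is 0.523 m; V_A = kq₁/r = -131 V.
At B: distance to the source charge is 0.308 m; V_B = kq₁/r = -223 V.
ΔV = V_B − V_A = -91.7 V.
W_ext = qΔV = (-6.01×10⁻⁹ C)(-91.7 V) = 5.51×10⁻⁷ J.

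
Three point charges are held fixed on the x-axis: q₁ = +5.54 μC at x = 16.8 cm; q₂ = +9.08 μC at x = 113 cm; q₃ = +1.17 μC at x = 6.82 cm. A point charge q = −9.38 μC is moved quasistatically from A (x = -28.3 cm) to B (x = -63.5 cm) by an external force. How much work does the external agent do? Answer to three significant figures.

For quasistatic motion the external work equals the change in potential energy: W_ext = qΔV = q(V_B − V_A).
At A: distances to the source charges are 0.451 m, 1.41 m, 0.351 m; V_A = Σ kqᵢ/rᵢ = 1.98×10⁵ V.
At B: distances to the source charges are 0.803 m, 1.76 m, 0.703 m; V_B = Σ kqᵢ/rᵢ = 1.23×10⁵ V.
ΔV = V_B − V_A = -7.49×10⁴ V.
W_ext = qΔV = (-9.38×10⁻⁶ C)(-7.49×10⁴ V) = 0.703 J.

0.703 J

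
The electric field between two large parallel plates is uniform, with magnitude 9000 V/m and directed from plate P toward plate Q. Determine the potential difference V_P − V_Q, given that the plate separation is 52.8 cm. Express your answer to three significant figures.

In a uniform field, potential decreases in the direction of E: ΔV = −E·d for a displacement d parallel to E.
Going from Q to P is a displacement of 52.8 cm opposite to the field, so V_P − V_Q = +Ed = 4750 V.

4750 V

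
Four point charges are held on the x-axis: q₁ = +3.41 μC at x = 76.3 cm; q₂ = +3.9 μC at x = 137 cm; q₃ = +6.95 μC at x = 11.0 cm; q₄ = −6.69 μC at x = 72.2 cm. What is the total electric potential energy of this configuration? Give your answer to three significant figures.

The assembly work is the sum of pairwise potential energies, U = Σ_{i<j} kqᵢqⱼ/rᵢⱼ.
Pair separations: r₁₂ = 0.607 m, r₁₃ = 0.653 m, r₁₄ = 0.0410 m, r₂₃ = 1.26 m, r₂₄ = 0.648 m, r₃₄ = 0.612 m.
Summing all 6 pair terms gives U = -5.33 J.

-5.33 J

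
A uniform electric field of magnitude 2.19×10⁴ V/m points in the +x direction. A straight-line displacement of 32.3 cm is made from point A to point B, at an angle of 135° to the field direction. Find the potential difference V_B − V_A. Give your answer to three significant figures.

5000 V

Only the component of displacement along E changes the potential: ΔV = −E·d·cosθ.
ΔV = −(2.19×10⁴ V/m)(0.323 m)cos135° = 5000 V.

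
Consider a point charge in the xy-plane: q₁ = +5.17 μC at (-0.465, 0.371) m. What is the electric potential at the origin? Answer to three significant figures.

7.81×10⁴ V

Electric potential is a scalar, so the contributions from each charge add algebraically: V = Σ kqᵢ/rᵢ.
Distances from the field point to each charge: r₁ = 0.595 m.
V = k[(5.17×10⁻⁶)/(0.595)] = 7.81×10⁴ V.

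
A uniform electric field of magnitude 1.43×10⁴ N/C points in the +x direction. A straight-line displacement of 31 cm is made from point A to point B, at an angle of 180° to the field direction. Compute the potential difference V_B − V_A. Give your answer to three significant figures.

Only the component of displacement along E changes the potential: ΔV = −E·d·cosθ.
ΔV = −(1.43×10⁴ V/m)(0.310 m)cos180° = 4430 V.

4430 V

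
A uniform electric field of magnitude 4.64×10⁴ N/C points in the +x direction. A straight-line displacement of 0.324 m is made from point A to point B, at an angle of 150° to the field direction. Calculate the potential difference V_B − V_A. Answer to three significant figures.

Only the component of displacement along E changes the potential: ΔV = −E·d·cosθ.
ΔV = −(4.64×10⁴ V/m)(0.324 m)cos150° = 1.30×10⁴ V.

1.30×10⁴ V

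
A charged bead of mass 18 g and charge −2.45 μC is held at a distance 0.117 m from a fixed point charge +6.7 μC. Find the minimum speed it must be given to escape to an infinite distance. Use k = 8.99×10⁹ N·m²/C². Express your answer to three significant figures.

To just escape, total mechanical energy must reach zero at infinity: ½mv²_min + U = 0, so ½mv²_min = −U = |kQq|/r.
|U| = |kQq|/r = (8.99×10⁹ N·m²/C²)(6.70×10⁻⁶)(2.45×10⁻⁶)/(0.117) = 1.26 J.
v_min = √(2|U|/m) = √(2·1.26/0.0180) = 11.8 m/s.

11.8 m/s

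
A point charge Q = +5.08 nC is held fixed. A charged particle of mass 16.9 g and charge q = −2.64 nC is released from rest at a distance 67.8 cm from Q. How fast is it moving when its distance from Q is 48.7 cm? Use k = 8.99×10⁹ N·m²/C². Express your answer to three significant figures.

2.87×10⁻³ m/s

Only the electrostatic force acts, so mechanical energy is conserved: ½mv² = U₁ − U₂ = kQq(1/r₁ − 1/r₂).
U₁ − U₂ = (8.99×10⁹ N·m²/C²)(5.08×10⁻⁹ C)(-2.64×10⁻⁹ C)(1/0.678 − 1/0.487) = 6.97×10⁻⁸ J.
v = √(2·6.97×10⁻⁸/0.0169) = 2.87×10⁻³ m/s.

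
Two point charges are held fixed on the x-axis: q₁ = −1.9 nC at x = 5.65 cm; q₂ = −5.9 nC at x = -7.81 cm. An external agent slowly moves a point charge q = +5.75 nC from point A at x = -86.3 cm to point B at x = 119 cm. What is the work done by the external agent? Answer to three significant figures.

1.68×10⁻⁷ J

For quasistatic motion the external work equals the change in potential energy: W_ext = qΔV = q(V_B − V_A).
At A: distances to the source charges are 0.919 m, 0.785 m; V_A = Σ kqᵢ/rᵢ = -86.2 V.
At B: distances to the source charges are 1.13 m, 1.27 m; V_B = Σ kqᵢ/rᵢ = -56.9 V.
ΔV = V_B − V_A = 29.3 V.
W_ext = qΔV = (5.75×10⁻⁹ C)(29.3 V) = 1.68×10⁻⁷ J.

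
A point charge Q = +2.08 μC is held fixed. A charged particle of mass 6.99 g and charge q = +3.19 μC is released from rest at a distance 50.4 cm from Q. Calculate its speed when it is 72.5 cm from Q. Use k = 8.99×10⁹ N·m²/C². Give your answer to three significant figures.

3.21 m/s

Only the electrostatic force acts, so mechanical energy is conserved: ½mv² = U₁ − U₂ = kQq(1/r₁ − 1/r₂).
U₁ − U₂ = (8.99×10⁹ N·m²/C²)(2.08×10⁻⁶ C)(3.19×10⁻⁶ C)(1/0.504 − 1/0.725) = 0.0361 J.
v = √(2·0.0361/6.99×10⁻³) = 3.21 m/s.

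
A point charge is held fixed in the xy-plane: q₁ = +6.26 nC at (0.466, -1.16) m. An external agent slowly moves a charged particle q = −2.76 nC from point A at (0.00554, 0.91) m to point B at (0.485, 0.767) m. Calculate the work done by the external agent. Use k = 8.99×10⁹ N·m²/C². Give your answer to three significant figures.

For quasistatic motion the external work equals the change in potential energy: W_ext = qΔV = q(V_B − V_A).
At A: distance to the source charge is 2.12 m; V_A = kq₁/r = 26.5 V.
At B: distance to the source charge is 1.93 m; V_B = kq₁/r = 29.2 V.
ΔV = V_B − V_A = 2.66 V.
W_ext = qΔV = (-2.76×10⁻⁹ C)(2.66 V) = -7.35×10⁻⁹ J.

-7.35×10⁻⁹ J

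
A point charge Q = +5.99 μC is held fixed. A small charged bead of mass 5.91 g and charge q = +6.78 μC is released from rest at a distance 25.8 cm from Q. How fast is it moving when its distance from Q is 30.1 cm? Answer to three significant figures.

Only the electrostatic force acts, so mechanical energy is conserved: ½mv² = U₁ − U₂ = kQq(1/r₁ − 1/r₂).
U₁ − U₂ = (8.99×10⁹ N·m²/C²)(5.99×10⁻⁶ C)(6.78×10⁻⁶ C)(1/0.258 − 1/0.301) = 0.202 J.
v = √(2·0.202/5.91×10⁻³) = 8.27 m/s.

8.27 m/s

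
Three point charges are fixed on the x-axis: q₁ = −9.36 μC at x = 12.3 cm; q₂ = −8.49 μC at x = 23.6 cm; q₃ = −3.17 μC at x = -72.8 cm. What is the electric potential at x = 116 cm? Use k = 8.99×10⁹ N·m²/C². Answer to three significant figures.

-1.79×10⁵ V

The total potential is the scalar sum of each charge's contribution, V = Σ kqᵢ/rᵢ.
Distances from the field point to each charge: r₁ = 1.04 m, r₂ = 0.924 m, r₃ = 1.89 m.
V = k[(-9.36×10⁻⁶)/(1.04) + (-8.49×10⁻⁶)/(0.924) + (-3.17×10⁻⁶)/(1.89)] = -1.79×10⁵ V.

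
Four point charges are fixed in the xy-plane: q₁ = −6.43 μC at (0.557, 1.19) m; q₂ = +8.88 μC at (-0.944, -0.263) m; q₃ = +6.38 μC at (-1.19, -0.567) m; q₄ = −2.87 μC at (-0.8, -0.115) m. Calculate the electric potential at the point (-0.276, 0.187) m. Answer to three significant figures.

The total potential is the scalar sum of each charge's contribution, V = Σ kqᵢ/rᵢ.
Distances from the field point to each charge: r₁ = 1.30 m, r₂ = 0.805 m, r₃ = 1.18 m, r₄ = 0.605 m.
V = k[(-6.43×10⁻⁶)/(1.30) + (8.88×10⁻⁶)/(0.805) + (6.38×10⁻⁶)/(1.18) + (-2.87×10⁻⁶)/(0.605)] = 6.05×10⁴ V.

6.05×10⁴ V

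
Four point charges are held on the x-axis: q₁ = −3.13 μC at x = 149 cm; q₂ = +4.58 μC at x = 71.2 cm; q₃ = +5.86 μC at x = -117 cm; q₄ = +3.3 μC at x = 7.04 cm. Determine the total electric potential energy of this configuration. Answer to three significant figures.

0.187 J

The work to assemble the configuration equals its total potential energy, U = Σ kqᵢqⱼ/rᵢⱼ over all pairs.
Pair separations: r₁₂ = 0.778 m, r₁₃ = 2.66 m, r₁₄ = 1.42 m, r₂₃ = 1.88 m, r₂₄ = 0.642 m, r₃₄ = 1.24 m.
Summing all 6 pair terms gives U = 0.187 J.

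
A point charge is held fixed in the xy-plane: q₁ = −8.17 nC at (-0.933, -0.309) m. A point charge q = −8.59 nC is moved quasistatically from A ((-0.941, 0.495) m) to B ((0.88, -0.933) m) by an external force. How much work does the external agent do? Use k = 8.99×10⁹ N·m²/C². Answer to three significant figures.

For quasistatic motion the external work equals the change in potential energy: W_ext = qΔV = q(V_B − V_A).
At A: distance to the source charge is 0.804 m; V_A = kq₁/r = -91.3 V.
At B: distance to the source charge is 1.92 m; V_B = kq₁/r = -38.3 V.
ΔV = V_B − V_A = 53.0 V.
W_ext = qΔV = (-8.59×10⁻⁹ C)(53.0 V) = -4.56×10⁻⁷ J.

-4.56×10⁻⁷ J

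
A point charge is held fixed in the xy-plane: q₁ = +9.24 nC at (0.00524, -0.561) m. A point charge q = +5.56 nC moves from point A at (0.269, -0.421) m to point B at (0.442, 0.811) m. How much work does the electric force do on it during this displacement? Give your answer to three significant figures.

1.23×10⁻⁶ J

The work done by the electric force is W_field = −ΔU = −q(V_B − V_A) = q(V_A − V_B).
At A: distance to the source charge is 0.299 m; V_A = kq₁/r = 278 V.
At B: distance to the source charge is 1.44 m; V_B = kq₁/r = 57.7 V.
ΔV = V_B − V_A = -220 V.
W_field = −qΔV = −(5.56×10⁻⁹ C)(-220 V) = 1.23×10⁻⁶ J.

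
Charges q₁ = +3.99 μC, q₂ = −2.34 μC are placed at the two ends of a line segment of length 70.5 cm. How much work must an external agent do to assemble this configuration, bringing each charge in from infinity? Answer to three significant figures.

-0.119 J

The work to assemble the configuration equals its total potential energy, U = Σ kqᵢqⱼ/rᵢⱼ over all pairs.
The separation is r = 0.705 m.
U = (-0.119) = -0.119 J.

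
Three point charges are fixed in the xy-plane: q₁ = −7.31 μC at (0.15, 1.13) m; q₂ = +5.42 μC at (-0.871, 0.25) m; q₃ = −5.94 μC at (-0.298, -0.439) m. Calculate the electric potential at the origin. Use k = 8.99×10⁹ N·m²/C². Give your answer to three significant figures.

The total potential is the scalar sum of each charge's contribution, V = Σ kqᵢ/rᵢ.
Distances from the field point to each charge: r₁ = 1.14 m, r₂ = 0.906 m, r₃ = 0.531 m.
V = k[(-7.31×10⁻⁶)/(1.14) + (5.42×10⁻⁶)/(0.906) + (-5.94×10⁻⁶)/(0.531)] = -1.05×10⁵ V.

-1.05×10⁵ V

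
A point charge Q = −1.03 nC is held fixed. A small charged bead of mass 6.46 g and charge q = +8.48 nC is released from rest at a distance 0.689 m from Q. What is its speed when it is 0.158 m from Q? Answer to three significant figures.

0.0109 m/s

Only the electrostatic force acts, so mechanical energy is conserved: ½mv² = U₁ − U₂ = kQq(1/r₁ − 1/r₂).
U₁ − U₂ = (8.99×10⁹ N·m²/C²)(-1.03×10⁻⁹ C)(8.48×10⁻⁹ C)(1/0.689 − 1/0.158) = 3.83×10⁻⁷ J.
v = √(2·3.83×10⁻⁷/6.46×10⁻³) = 0.0109 m/s.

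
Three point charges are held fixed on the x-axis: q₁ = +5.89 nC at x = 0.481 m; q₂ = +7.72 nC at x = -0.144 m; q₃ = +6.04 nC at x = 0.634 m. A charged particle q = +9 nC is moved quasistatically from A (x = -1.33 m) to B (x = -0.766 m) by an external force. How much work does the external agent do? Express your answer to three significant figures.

6.97×10⁻⁷ J

For quasistatic motion the external work equals the change in potential energy: W_ext = qΔV = q(V_B − V_A).
At A: distances to the source charges are 1.81 m, 1.19 m, 1.96 m; V_A = Σ kqᵢ/rᵢ = 115 V.
At B: distances to the source charges are 1.25 m, 0.622 m, 1.40 m; V_B = Σ kqᵢ/rᵢ = 193 V.
ΔV = V_B − V_A = 77.4 V.
W_ext = qΔV = (9.00×10⁻⁹ C)(77.4 V) = 6.97×10⁻⁷ J.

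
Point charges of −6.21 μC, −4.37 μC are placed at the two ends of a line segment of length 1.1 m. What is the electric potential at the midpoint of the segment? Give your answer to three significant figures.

Electric potential is a scalar, so the contributions from each charge add algebraically: V = Σ kqᵢ/rᵢ.
Each charge is 0.550 m from the midpoint.
V = k[(-6.21×10⁻⁶)/(0.550) + (-4.37×10⁻⁶)/(0.550)] = -1.73×10⁵ V.

-1.73×10⁵ V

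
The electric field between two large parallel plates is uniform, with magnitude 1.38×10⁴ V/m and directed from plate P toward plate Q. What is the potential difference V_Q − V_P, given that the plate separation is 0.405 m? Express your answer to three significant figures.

-5590 V

In a uniform field, potential decreases in the direction of E: ΔV = −E·d for a displacement d parallel to E.
Going from P to Q is a displacement of 0.405 m along the field, so V_Q − V_P = −Ed = -5590 V.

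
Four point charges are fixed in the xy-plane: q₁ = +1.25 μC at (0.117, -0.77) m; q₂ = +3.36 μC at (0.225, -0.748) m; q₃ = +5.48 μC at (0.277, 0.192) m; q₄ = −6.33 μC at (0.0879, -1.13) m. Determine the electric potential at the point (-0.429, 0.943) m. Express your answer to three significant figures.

The total potential is the scalar sum of each charge's contribution, V = Σ kqᵢ/rᵢ.
Distances from the field point to each charge: r₁ = 1.80 m, r₂ = 1.81 m, r₃ = 1.03 m, r₄ = 2.14 m.
V = k[(1.25×10⁻⁶)/(1.80) + (3.36×10⁻⁶)/(1.81) + (5.48×10⁻⁶)/(1.03) + (-6.33×10⁻⁶)/(2.14)] = 4.41×10⁴ V.

4.41×10⁴ V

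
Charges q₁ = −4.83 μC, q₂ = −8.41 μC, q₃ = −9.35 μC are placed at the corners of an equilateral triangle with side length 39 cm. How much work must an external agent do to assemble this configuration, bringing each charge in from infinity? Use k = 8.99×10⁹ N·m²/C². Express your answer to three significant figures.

The work to assemble the configuration equals its total potential energy, U = Σ kqᵢqⱼ/rᵢⱼ over all pairs.
All three pair separations equal the side length, 0.390 m.
U = (0.936) + (1.04) + (1.81) = 3.79 J.

3.79 J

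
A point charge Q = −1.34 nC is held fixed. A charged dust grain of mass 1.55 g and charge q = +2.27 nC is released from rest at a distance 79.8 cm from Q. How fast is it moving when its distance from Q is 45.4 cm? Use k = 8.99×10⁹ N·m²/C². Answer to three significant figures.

Only the electrostatic force acts, so mechanical energy is conserved: ½mv² = U₁ − U₂ = kQq(1/r₁ − 1/r₂).
U₁ − U₂ = (8.99×10⁹ N·m²/C²)(-1.34×10⁻⁹ C)(2.27×10⁻⁹ C)(1/0.798 − 1/0.454) = 2.60×10⁻⁸ J.
v = √(2·2.60×10⁻⁸/1.55×10⁻³) = 5.79×10⁻³ m/s.

5.79×10⁻³ m/s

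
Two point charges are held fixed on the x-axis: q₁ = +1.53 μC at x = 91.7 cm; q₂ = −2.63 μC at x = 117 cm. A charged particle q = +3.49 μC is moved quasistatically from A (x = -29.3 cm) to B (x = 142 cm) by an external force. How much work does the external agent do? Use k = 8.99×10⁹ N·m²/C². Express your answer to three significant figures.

-0.218 J

For quasistatic motion the external work equals the change in potential energy: W_ext = qΔV = q(V_B − V_A).
At A: distances to the source charges are 1.21 m, 1.46 m; V_A = Σ kqᵢ/rᵢ = -4790 V.
At B: distances to the source charges are 0.503 m, 0.250 m; V_B = Σ kqᵢ/rᵢ = -6.72×10⁴ V.
ΔV = V_B − V_A = -6.24×10⁴ V.
W_ext = qΔV = (3.49×10⁻⁶ C)(-6.24×10⁴ V) = -0.218 J.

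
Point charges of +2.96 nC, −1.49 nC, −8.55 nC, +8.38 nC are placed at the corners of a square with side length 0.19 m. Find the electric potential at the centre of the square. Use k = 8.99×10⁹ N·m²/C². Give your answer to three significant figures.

Electric potential is a scalar, so the contributions from each charge add algebraically: V = Σ kqᵢ/rᵢ.
The distance from each corner to the centre is a√2/2 = 0.134 m.
V = k[(2.96×10⁻⁹)/(0.134) + (-1.49×10⁻⁹)/(0.134) + (-8.55×10⁻⁹)/(0.134) + (8.38×10⁻⁹)/(0.134)] = 87.0 V.

87.0 V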